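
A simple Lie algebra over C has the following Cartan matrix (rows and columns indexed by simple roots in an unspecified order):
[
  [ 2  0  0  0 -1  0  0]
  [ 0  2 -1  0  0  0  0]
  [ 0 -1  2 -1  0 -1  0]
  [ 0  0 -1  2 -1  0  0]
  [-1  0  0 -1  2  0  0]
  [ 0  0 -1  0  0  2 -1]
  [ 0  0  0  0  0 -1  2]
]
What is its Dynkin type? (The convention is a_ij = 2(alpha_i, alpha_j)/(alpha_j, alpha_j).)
The matrix has rank 7 with 2's on the diagonal. Reading the off-diagonal entries as Dynkin edges (a single edge where a_ij = a_ji = -1; a double or triple edge where a_ij * a_ji = 2 or 3), the diagram is a chain of 6 nodes with one extra node attached to the third node from one end (E_7). One simple-root ordering that puts it in standard form is (alpha_7, alpha_2, alpha_6, alpha_3, alpha_4, alpha_5, alpha_1). So the algebra is type E_7.

E7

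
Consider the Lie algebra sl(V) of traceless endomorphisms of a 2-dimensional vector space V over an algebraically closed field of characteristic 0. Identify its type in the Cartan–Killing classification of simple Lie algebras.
A_1 (sl(2))

This is sl(2), which has dimension 2^2 - 1 = 3 and rank 2 - 1 = 1 (a Cartan subalgebra is the diagonal traceless matrices). In the classification of classical Lie algebras, the special linear algebra sl(n+1) has type A_n; here n = 1, so the Dynkin diagram is a chain of 1 nodes with single edges (A_1). Hence the type is A_1.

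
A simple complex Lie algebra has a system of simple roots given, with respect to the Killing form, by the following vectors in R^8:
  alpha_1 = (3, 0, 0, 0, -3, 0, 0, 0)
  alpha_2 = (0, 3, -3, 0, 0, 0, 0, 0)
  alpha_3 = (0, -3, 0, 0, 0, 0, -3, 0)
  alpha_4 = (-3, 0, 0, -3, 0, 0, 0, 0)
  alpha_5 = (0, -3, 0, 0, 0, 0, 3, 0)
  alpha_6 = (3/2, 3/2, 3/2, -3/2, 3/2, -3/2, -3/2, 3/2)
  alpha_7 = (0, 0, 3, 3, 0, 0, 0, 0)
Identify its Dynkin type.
E_7

Compute the Cartan integers a_ij = 2(alpha_i, alpha_j)/(alpha_j, alpha_j); the resulting 7x7 Cartan matrix is
[[2, 0, 0, -1, 0, 0, 0], [0, 2, -1, 0, -1, 0, -1], [0, -1, 2, 0, 0, 0, 0], [-1, 0, 0, 2, 0, 0, -1], [0, -1, 0, 0, 2, -1, 0], [0, 0, 0, 0, -1, 2, 0], [0, -1, 0, -1, 0, 0, 2]].
All simple roots have the same length, so the diagram is simply laced. The associated Dynkin diagram is a chain of 6 nodes with one extra node attached to the third node from one end (E_7), so the type is E_7.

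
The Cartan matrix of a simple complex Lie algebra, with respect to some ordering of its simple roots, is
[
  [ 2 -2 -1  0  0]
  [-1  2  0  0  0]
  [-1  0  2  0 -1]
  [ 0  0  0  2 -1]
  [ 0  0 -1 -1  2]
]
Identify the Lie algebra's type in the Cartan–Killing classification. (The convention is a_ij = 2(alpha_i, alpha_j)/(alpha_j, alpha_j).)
B_5 (so(11))

The matrix has rank 5 with 2's on the diagonal. Reading the off-diagonal entries as Dynkin edges (a single edge where a_ij = a_ji = -1; a double or triple edge where a_ij * a_ji = 2 or 3), the diagram is a chain of 5 nodes with a double edge at one end; the terminal node there is the unique short simple root (B_5). One simple-root ordering that puts it in standard form is (alpha_4, alpha_5, alpha_3, alpha_1, alpha_2). So the algebra is type B_5, i.e. so(11).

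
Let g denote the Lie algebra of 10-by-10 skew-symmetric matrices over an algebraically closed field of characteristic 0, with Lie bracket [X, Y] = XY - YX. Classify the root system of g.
D5

This is so(10) with 10 even, which has dimension 10(10-1)/2 = 45 and rank 10/2 = 5. In the classification of classical Lie algebras, the orthogonal algebra so(2n) in an even number of variables has type D_n; here n = 5, so the Dynkin diagram is a chain of 3 nodes with a fork of two nodes at one end (D_5). Hence the type is D_5.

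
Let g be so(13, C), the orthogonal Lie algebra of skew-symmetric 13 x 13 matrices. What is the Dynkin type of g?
This is so(13) with 13 odd, which has dimension 13(13-1)/2 = 78 and rank (13-1)/2 = 6. In the classification of classical Lie algebras, the orthogonal algebra so(2n+1) in an odd number of variables has type B_n; here n = 6, so the Dynkin diagram is a chain of 6 nodes with a double edge at one end; the terminal node there is the unique short simple root (B_6). Hence the type is B_6.

B6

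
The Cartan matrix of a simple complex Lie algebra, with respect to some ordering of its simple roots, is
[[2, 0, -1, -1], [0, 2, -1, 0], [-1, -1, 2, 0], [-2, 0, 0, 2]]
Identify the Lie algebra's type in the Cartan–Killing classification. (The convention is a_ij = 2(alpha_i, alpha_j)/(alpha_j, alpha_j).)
type C_4

The matrix has rank 4 with 2's on the diagonal. Reading the off-diagonal entries as Dynkin edges (a single edge where a_ij = a_ji = -1; a double or triple edge where a_ij * a_ji = 2 or 3), the diagram is a chain of 4 nodes with a double edge at one end; the terminal node there is the unique long simple root (C_4). One simple-root ordering that puts it in standard form is (alpha_2, alpha_3, alpha_1, alpha_4). So the algebra is type C_4, i.e. sp(8).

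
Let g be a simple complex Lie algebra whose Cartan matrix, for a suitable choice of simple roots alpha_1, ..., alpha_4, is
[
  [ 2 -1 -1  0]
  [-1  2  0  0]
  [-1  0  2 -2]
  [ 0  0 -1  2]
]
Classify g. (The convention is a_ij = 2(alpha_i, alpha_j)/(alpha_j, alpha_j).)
type B_4

The matrix has rank 4 with 2's on the diagonal. Reading the off-diagonal entries as Dynkin edges (a single edge where a_ij = a_ji = -1; a double or triple edge where a_ij * a_ji = 2 or 3), the diagram is a chain of 4 nodes with a double edge at one end; the terminal node there is the unique short simple root (B_4). One simple-root ordering that puts it in standard form is (alpha_2, alpha_1, alpha_3, alpha_4). So the algebra is type B_4, i.e. so(9).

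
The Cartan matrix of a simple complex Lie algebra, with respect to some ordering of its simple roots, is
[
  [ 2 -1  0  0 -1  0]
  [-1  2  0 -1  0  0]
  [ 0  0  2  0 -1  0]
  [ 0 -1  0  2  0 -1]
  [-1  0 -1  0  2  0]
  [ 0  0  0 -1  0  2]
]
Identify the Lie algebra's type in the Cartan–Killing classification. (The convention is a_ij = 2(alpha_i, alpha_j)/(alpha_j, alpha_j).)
The matrix has rank 6 with 2's on the diagonal. Reading the off-diagonal entries as Dynkin edges (a single edge where a_ij = a_ji = -1; a double or triple edge where a_ij * a_ji = 2 or 3), the diagram is a chain of 6 nodes with single edges (A_6). One simple-root ordering that puts it in standard form is (alpha_6, alpha_4, alpha_2, alpha_1, alpha_5, alpha_3). So the algebra is type A_6, i.e. sl(7).

type A_6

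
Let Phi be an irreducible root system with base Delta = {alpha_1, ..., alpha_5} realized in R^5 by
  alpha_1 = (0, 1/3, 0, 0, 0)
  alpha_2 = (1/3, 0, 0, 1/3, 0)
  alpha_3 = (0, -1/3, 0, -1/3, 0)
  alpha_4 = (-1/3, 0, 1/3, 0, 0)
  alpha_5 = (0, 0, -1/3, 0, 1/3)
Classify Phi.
B_5

Compute the Cartan integers a_ij = 2(alpha_i, alpha_j)/(alpha_j, alpha_j); the resulting 5x5 Cartan matrix is
[[2, 0, -1, 0, 0], [0, 2, -1, -1, 0], [-2, -1, 2, 0, 0], [0, -1, 0, 2, -1], [0, 0, 0, -1, 2]].
The roots have two lengths (squared-length ratio 2:1); the short ones are alpha_{1}. The associated Dynkin diagram is a chain of 5 nodes with a double edge at one end; the terminal node there is the unique short simple root (B_5), so the type is B_5 (the algebra so(11)).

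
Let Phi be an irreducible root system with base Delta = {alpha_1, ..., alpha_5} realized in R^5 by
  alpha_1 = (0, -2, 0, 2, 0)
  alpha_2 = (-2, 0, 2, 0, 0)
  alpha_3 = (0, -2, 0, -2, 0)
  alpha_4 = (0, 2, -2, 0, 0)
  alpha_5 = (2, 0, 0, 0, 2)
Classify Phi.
Compute the Cartan integers a_ij = 2(alpha_i, alpha_j)/(alpha_j, alpha_j); the resulting 5x5 Cartan matrix is
[[2, 0, 0, -1, 0], [0, 2, 0, -1, -1], [0, 0, 2, -1, 0], [-1, -1, -1, 2, 0], [0, -1, 0, 0, 2]].
All simple roots have the same length, so the diagram is simply laced. The associated Dynkin diagram is a chain of 3 nodes with a fork of two nodes at one end (D_5), so the type is D_5 (the algebra so(10)).

type D_5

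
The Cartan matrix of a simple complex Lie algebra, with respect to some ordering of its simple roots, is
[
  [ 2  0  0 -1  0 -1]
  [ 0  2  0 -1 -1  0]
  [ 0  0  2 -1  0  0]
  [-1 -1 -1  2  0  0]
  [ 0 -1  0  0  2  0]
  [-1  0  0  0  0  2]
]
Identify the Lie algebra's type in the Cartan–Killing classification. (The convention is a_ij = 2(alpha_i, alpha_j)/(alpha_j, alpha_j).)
E6

The matrix has rank 6 with 2's on the diagonal. Reading the off-diagonal entries as Dynkin edges (a single edge where a_ij = a_ji = -1; a double or triple edge where a_ij * a_ji = 2 or 3), the diagram is a chain of 5 nodes with one extra node attached to the third node from one end (E_6). One simple-root ordering that puts it in standard form is (alpha_5, alpha_3, alpha_2, alpha_4, alpha_1, alpha_6). So the algebra is type E_6.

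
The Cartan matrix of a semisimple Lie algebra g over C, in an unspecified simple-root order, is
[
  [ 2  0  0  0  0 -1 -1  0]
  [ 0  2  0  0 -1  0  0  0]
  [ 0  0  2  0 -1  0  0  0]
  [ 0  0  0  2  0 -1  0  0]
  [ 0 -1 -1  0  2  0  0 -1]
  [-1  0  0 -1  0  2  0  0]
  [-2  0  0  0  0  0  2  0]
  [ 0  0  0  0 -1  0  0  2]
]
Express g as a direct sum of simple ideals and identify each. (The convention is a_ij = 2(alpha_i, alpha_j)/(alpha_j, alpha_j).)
The diagram associated to this matrix has two connected components: the simple roots {alpha_1, alpha_4, alpha_6, alpha_7} form a chain of 4 nodes with a double edge at one end; the terminal node there is the unique long simple root (C_4), and {alpha_2, alpha_3, alpha_5, alpha_8} form a chain of 2 nodes with a fork of two nodes at one end (D_4). A semisimple Lie algebra decomposes uniquely as the direct sum of simple ideals, one per connected component of its Dynkin diagram, so g ≅ C_4 ⊕ D_4 (dimension 36 + 28 = 64).

C4 ⊕ D4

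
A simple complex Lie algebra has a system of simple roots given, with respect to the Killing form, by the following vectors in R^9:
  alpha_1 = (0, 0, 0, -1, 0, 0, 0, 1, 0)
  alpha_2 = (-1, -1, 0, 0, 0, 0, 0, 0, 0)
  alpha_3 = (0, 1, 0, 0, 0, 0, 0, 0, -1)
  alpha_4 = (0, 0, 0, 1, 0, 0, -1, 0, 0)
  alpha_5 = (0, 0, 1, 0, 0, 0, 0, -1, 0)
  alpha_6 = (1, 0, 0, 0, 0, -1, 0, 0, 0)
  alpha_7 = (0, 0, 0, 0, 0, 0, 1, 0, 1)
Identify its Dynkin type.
Compute the Cartan integers a_ij = 2(alpha_i, alpha_j)/(alpha_j, alpha_j); the resulting 7x7 Cartan matrix is
[[2, 0, 0, -1, -1, 0, 0], [0, 2, -1, 0, 0, -1, 0], [0, -1, 2, 0, 0, 0, -1], [-1, 0, 0, 2, 0, 0, -1], [-1, 0, 0, 0, 2, 0, 0], [0, -1, 0, 0, 0, 2, 0], [0, 0, -1, -1, 0, 0, 2]].
All simple roots have the same length, so the diagram is simply laced. The associated Dynkin diagram is a chain of 7 nodes with single edges (A_7), so the type is A_7 (the algebra sl(8)).

type A_7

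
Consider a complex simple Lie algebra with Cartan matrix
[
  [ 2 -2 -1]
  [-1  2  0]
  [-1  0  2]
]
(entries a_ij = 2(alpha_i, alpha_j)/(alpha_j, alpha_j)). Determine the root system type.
type B_3

The matrix has rank 3 with 2's on the diagonal. Reading the off-diagonal entries as Dynkin edges (a single edge where a_ij = a_ji = -1; a double or triple edge where a_ij * a_ji = 2 or 3), the diagram is a chain of 3 nodes with a double edge at one end; the terminal node there is the unique short simple root (B_3). One simple-root ordering that puts it in standard form is (alpha_3, alpha_1, alpha_2). So the algebra is type B_3, i.e. so(7).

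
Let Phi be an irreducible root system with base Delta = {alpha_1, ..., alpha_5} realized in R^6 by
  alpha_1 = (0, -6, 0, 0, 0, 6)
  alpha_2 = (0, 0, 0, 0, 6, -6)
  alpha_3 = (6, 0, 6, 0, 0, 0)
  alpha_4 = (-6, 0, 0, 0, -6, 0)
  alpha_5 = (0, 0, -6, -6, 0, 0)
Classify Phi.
type A_5

Compute the Cartan integers a_ij = 2(alpha_i, alpha_j)/(alpha_j, alpha_j); the resulting 5x5 Cartan matrix is
[[2, -1, 0, 0, 0], [-1, 2, 0, -1, 0], [0, 0, 2, -1, -1], [0, -1, -1, 2, 0], [0, 0, -1, 0, 2]].
All simple roots have the same length, so the diagram is simply laced. The associated Dynkin diagram is a chain of 5 nodes with single edges (A_5), so the type is A_5 (the algebra sl(6)).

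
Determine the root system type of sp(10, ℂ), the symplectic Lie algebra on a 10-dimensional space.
C5

This is sp(10), which has dimension 10(10+1)/2 = 55 and rank 10/2 = 5. In the classification of classical Lie algebras, the symplectic algebra sp(2n) has type C_n; here n = 5, so the Dynkin diagram is a chain of 5 nodes with a double edge at one end; the terminal node there is the unique long simple root (C_5). Hence the type is C_5.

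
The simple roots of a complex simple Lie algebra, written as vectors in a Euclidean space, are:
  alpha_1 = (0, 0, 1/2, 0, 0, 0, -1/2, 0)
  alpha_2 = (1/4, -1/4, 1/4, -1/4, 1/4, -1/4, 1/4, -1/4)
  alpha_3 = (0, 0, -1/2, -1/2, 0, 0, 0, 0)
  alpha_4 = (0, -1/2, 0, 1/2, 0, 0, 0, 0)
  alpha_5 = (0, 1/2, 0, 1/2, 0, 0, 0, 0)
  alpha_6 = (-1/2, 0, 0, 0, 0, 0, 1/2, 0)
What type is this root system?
Compute the Cartan integers a_ij = 2(alpha_i, alpha_j)/(alpha_j, alpha_j); the resulting 6x6 Cartan matrix is
[[2, 0, -1, 0, 0, -1], [0, 2, 0, 0, -1, 0], [-1, 0, 2, -1, -1, 0], [0, 0, -1, 2, 0, 0], [0, -1, -1, 0, 2, 0], [-1, 0, 0, 0, 0, 2]].
All simple roots have the same length, so the diagram is simply laced. The associated Dynkin diagram is a chain of 5 nodes with one extra node attached to the third node from one end (E_6), so the type is E_6.

type E_6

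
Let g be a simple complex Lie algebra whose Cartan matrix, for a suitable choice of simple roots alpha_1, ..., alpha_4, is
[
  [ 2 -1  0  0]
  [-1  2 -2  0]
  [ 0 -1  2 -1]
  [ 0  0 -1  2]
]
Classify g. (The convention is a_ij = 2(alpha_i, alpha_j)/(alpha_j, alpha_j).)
The matrix has rank 4 with 2's on the diagonal. Reading the off-diagonal entries as Dynkin edges (a single edge where a_ij = a_ji = -1; a double or triple edge where a_ij * a_ji = 2 or 3), the diagram is a chain of 4 nodes with a double edge between the middle two (F_4). One simple-root ordering that puts it in standard form is (alpha_1, alpha_2, alpha_3, alpha_4). So the algebra is type F_4.

type F_4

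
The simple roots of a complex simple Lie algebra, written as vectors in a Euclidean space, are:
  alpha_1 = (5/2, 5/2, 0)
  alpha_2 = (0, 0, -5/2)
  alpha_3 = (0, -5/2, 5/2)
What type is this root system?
Compute the Cartan integers a_ij = 2(alpha_i, alpha_j)/(alpha_j, alpha_j); the resulting 3x3 Cartan matrix is
[[2, 0, -1], [0, 2, -1], [-1, -2, 2]].
The roots have two lengths (squared-length ratio 2:1); the short ones are alpha_{2}. The associated Dynkin diagram is a chain of 3 nodes with a double edge at one end; the terminal node there is the unique short simple root (B_3), so the type is B_3 (the algebra so(7)).

B_3 (so(7))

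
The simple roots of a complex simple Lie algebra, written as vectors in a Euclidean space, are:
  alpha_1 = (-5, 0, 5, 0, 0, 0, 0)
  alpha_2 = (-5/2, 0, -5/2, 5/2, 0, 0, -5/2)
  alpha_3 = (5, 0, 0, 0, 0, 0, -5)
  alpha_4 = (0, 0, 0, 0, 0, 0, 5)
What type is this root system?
Compute the Cartan integers a_ij = 2(alpha_i, alpha_j)/(alpha_j, alpha_j); the resulting 4x4 Cartan matrix is
[[2, 0, -1, 0], [0, 2, 0, -1], [-1, 0, 2, -2], [0, -1, -1, 2]].
The roots have two lengths (squared-length ratio 2:1); the short ones are alpha_{2,4}. The associated Dynkin diagram is a chain of 4 nodes with a double edge between the middle two (F_4), so the type is F_4.

type F_4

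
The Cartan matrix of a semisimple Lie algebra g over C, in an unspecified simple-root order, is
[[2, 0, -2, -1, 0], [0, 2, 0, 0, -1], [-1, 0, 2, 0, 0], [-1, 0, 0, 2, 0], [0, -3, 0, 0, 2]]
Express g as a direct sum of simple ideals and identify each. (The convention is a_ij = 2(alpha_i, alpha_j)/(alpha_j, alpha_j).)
B_3 (so(7)) ⊕ G_2

The diagram associated to this matrix has two connected components: the simple roots {alpha_1, alpha_3, alpha_4} form a chain of 3 nodes with a double edge at one end; the terminal node there is the unique short simple root (B_3), and {alpha_2, alpha_5} form two nodes joined by a triple edge (G_2). A semisimple Lie algebra decomposes uniquely as the direct sum of simple ideals, one per connected component of its Dynkin diagram, so g ≅ B_3 ⊕ G_2 (dimension 21 + 14 = 35).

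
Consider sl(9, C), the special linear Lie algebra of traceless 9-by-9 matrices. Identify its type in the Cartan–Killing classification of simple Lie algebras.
This is sl(9), which has dimension 9^2 - 1 = 80 and rank 9 - 1 = 8 (a Cartan subalgebra is the diagonal traceless matrices). In the classification of classical Lie algebras, the special linear algebra sl(n+1) has type A_n; here n = 8, so the Dynkin diagram is a chain of 8 nodes with single edges (A_8). Hence the type is A_8.

A8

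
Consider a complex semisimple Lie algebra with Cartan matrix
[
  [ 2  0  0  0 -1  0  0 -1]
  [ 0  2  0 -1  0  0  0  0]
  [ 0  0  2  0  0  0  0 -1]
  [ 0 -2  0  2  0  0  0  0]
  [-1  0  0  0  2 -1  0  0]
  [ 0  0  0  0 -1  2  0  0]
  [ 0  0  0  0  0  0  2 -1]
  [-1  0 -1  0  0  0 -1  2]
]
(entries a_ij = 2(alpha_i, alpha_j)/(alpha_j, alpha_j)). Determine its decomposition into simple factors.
B2 ⊕ D6

The diagram associated to this matrix has two connected components: the simple roots {alpha_2, alpha_4} form a chain of 2 nodes with a double edge at one end; the terminal node there is the unique short simple root (B_2), and {alpha_1, alpha_3, alpha_5, alpha_6, alpha_7, alpha_8} form a chain of 4 nodes with a fork of two nodes at one end (D_6). A semisimple Lie algebra decomposes uniquely as the direct sum of simple ideals, one per connected component of its Dynkin diagram, so g ≅ B_2 ⊕ D_6 (dimension 10 + 66 = 76).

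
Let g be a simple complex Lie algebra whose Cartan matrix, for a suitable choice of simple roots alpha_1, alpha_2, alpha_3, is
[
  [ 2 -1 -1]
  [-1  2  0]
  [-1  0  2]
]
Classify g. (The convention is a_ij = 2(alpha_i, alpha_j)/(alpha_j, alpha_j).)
The matrix has rank 3 with 2's on the diagonal. Reading the off-diagonal entries as Dynkin edges (a single edge where a_ij = a_ji = -1; a double or triple edge where a_ij * a_ji = 2 or 3), the diagram is a chain of 3 nodes with single edges (A_3). One simple-root ordering that puts it in standard form is (alpha_3, alpha_1, alpha_2). So the algebra is type A_3, i.e. sl(4).

type A_3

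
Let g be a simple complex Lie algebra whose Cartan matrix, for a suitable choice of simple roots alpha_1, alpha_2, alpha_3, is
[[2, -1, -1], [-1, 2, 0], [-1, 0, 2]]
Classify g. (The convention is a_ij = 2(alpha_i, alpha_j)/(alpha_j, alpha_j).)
The matrix has rank 3 with 2's on the diagonal. Reading the off-diagonal entries as Dynkin edges (a single edge where a_ij = a_ji = -1; a double or triple edge where a_ij * a_ji = 2 or 3), the diagram is a chain of 3 nodes with single edges (A_3). One simple-root ordering that puts it in standard form is (alpha_3, alpha_1, alpha_2). So the algebra is type A_3, i.e. sl(4).

A_3 (sl(4))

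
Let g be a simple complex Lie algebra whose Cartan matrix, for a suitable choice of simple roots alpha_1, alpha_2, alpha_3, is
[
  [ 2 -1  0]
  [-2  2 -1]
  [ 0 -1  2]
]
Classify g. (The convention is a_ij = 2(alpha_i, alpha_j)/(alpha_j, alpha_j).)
The matrix has rank 3 with 2's on the diagonal. Reading the off-diagonal entries as Dynkin edges (a single edge where a_ij = a_ji = -1; a double or triple edge where a_ij * a_ji = 2 or 3), the diagram is a chain of 3 nodes with a double edge at one end; the terminal node there is the unique short simple root (B_3). One simple-root ordering that puts it in standard form is (alpha_3, alpha_2, alpha_1). So the algebra is type B_3, i.e. so(7).

type B_3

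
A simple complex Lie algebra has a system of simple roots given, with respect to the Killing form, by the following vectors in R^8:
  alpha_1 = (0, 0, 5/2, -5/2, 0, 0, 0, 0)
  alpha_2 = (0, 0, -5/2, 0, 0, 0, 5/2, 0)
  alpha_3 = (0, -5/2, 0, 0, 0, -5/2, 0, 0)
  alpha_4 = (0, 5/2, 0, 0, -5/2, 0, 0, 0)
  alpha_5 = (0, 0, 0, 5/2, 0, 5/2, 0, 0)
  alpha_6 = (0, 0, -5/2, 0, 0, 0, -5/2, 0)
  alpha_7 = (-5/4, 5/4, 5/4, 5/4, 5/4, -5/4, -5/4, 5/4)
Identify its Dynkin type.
E_7

Compute the Cartan integers a_ij = 2(alpha_i, alpha_j)/(alpha_j, alpha_j); the resulting 7x7 Cartan matrix is
[[2, -1, 0, 0, -1, -1, 0], [-1, 2, 0, 0, 0, 0, -1], [0, 0, 2, -1, -1, 0, 0], [0, 0, -1, 2, 0, 0, 0], [-1, 0, -1, 0, 2, 0, 0], [-1, 0, 0, 0, 0, 2, 0], [0, -1, 0, 0, 0, 0, 2]].
All simple roots have the same length, so the diagram is simply laced. The associated Dynkin diagram is a chain of 6 nodes with one extra node attached to the third node from one end (E_7), so the type is E_7.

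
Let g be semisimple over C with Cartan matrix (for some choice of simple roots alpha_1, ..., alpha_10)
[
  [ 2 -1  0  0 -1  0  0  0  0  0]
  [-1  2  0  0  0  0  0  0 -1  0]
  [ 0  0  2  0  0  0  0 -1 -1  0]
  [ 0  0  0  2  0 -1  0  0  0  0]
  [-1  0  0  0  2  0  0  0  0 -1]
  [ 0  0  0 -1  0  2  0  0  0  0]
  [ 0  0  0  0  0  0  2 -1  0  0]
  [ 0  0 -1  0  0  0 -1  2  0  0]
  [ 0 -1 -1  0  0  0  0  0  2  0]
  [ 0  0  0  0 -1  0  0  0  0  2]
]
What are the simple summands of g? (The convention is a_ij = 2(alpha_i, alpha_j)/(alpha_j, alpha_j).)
A_2 ⊕ A_8

The diagram associated to this matrix has two connected components: the simple roots {alpha_4, alpha_6} form a chain of 2 nodes with single edges (A_2), and {alpha_1, alpha_2, alpha_3, alpha_5, alpha_7, alpha_8, alpha_9, alpha_10} form a chain of 8 nodes with single edges (A_8). A semisimple Lie algebra decomposes uniquely as the direct sum of simple ideals, one per connected component of its Dynkin diagram, so g ≅ A_2 ⊕ A_8 (dimension 8 + 80 = 88).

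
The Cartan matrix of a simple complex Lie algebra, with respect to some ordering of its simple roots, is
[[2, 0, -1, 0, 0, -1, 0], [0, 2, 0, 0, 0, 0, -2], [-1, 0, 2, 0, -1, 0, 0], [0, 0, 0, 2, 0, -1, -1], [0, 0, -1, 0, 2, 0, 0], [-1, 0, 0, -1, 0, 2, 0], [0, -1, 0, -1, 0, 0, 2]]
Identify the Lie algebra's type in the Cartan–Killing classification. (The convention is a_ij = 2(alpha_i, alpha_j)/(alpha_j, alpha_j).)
The matrix has rank 7 with 2's on the diagonal. Reading the off-diagonal entries as Dynkin edges (a single edge where a_ij = a_ji = -1; a double or triple edge where a_ij * a_ji = 2 or 3), the diagram is a chain of 7 nodes with a double edge at one end; the terminal node there is the unique long simple root (C_7). One simple-root ordering that puts it in standard form is (alpha_5, alpha_3, alpha_1, alpha_6, alpha_4, alpha_7, alpha_2). So the algebra is type C_7, i.e. sp(14).

type C_7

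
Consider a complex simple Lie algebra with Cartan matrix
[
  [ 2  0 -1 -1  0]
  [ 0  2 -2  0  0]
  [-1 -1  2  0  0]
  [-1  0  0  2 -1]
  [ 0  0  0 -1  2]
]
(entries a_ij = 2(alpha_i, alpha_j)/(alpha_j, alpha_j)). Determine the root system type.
The matrix has rank 5 with 2's on the diagonal. Reading the off-diagonal entries as Dynkin edges (a single edge where a_ij = a_ji = -1; a double or triple edge where a_ij * a_ji = 2 or 3), the diagram is a chain of 5 nodes with a double edge at one end; the terminal node there is the unique long simple root (C_5). One simple-root ordering that puts it in standard form is (alpha_5, alpha_4, alpha_1, alpha_3, alpha_2). So the algebra is type C_5, i.e. sp(10).

C5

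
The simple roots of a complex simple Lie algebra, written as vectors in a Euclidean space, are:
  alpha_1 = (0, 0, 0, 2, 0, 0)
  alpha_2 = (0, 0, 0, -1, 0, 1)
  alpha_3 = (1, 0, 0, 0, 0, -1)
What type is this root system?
Compute the Cartan integers a_ij = 2(alpha_i, alpha_j)/(alpha_j, alpha_j); the resulting 3x3 Cartan matrix is
[[2, -2, 0], [-1, 2, -1], [0, -1, 2]].
The roots have two lengths (squared-length ratio 2:1); the short ones are alpha_{2,3}. The associated Dynkin diagram is a chain of 3 nodes with a double edge at one end; the terminal node there is the unique long simple root (C_3), so the type is C_3 (the algebra sp(6)).

C3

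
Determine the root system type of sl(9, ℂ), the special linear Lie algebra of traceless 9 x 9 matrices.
A_8

This is sl(9), which has dimension 9^2 - 1 = 80 and rank 9 - 1 = 8 (a Cartan subalgebra is the diagonal traceless matrices). In the classification of classical Lie algebras, the special linear algebra sl(n+1) has type A_n; here n = 8, so the Dynkin diagram is a chain of 8 nodes with single edges (A_8). Hence the type is A_8.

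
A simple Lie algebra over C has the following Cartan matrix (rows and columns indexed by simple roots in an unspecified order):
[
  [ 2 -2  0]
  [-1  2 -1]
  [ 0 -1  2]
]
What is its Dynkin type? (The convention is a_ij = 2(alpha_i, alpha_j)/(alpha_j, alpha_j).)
The matrix has rank 3 with 2's on the diagonal. Reading the off-diagonal entries as Dynkin edges (a single edge where a_ij = a_ji = -1; a double or triple edge where a_ij * a_ji = 2 or 3), the diagram is a chain of 3 nodes with a double edge at one end; the terminal node there is the unique long simple root (C_3). One simple-root ordering that puts it in standard form is (alpha_3, alpha_2, alpha_1). So the algebra is type C_3, i.e. sp(6).

C_3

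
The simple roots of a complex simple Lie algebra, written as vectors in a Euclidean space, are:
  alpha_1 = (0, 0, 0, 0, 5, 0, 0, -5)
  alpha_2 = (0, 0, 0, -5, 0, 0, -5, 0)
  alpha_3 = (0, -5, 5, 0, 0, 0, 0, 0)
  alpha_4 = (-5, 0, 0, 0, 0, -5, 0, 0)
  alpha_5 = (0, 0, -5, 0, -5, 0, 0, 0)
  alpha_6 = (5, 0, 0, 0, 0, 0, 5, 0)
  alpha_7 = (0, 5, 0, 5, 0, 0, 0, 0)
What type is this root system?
Compute the Cartan integers a_ij = 2(alpha_i, alpha_j)/(alpha_j, alpha_j); the resulting 7x7 Cartan matrix is
[[2, 0, 0, 0, -1, 0, 0], [0, 2, 0, 0, 0, -1, -1], [0, 0, 2, 0, -1, 0, -1], [0, 0, 0, 2, 0, -1, 0], [-1, 0, -1, 0, 2, 0, 0], [0, -1, 0, -1, 0, 2, 0], [0, -1, -1, 0, 0, 0, 2]].
All simple roots have the same length, so the diagram is simply laced. The associated Dynkin diagram is a chain of 7 nodes with single edges (A_7), so the type is A_7 (the algebra sl(8)).

A_7 (sl(8))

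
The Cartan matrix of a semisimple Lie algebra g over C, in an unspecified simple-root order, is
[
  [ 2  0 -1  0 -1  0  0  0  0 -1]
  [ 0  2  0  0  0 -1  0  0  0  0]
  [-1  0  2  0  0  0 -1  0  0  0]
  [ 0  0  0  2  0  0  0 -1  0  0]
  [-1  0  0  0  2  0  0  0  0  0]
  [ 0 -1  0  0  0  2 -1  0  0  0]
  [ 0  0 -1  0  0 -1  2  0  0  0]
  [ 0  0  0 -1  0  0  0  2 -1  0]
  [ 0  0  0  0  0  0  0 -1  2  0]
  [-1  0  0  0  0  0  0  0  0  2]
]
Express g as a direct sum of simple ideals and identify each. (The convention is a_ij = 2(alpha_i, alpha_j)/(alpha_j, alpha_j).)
type A_3 ⊕ type D_7

The diagram associated to this matrix has two connected components: the simple roots {alpha_4, alpha_8, alpha_9} form a chain of 3 nodes with single edges (A_3), and {alpha_1, alpha_2, alpha_3, alpha_5, alpha_6, alpha_7, alpha_10} form a chain of 5 nodes with a fork of two nodes at one end (D_7). A semisimple Lie algebra decomposes uniquely as the direct sum of simple ideals, one per connected component of its Dynkin diagram, so g ≅ A_3 ⊕ D_7 (dimension 15 + 91 = 106).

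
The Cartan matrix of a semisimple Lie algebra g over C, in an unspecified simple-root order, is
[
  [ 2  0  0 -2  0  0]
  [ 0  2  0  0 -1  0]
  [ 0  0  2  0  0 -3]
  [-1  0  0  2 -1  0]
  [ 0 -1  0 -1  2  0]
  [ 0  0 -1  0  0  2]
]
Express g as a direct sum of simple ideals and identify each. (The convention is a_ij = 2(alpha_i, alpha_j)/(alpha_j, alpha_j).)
C_4 (sp(8)) + G_2

The diagram associated to this matrix has two connected components: the simple roots {alpha_1, alpha_2, alpha_4, alpha_5} form a chain of 4 nodes with a double edge at one end; the terminal node there is the unique long simple root (C_4), and {alpha_3, alpha_6} form two nodes joined by a triple edge (G_2). A semisimple Lie algebra decomposes uniquely as the direct sum of simple ideals, one per connected component of its Dynkin diagram, so g ≅ C_4 ⊕ G_2 (dimension 36 + 14 = 50).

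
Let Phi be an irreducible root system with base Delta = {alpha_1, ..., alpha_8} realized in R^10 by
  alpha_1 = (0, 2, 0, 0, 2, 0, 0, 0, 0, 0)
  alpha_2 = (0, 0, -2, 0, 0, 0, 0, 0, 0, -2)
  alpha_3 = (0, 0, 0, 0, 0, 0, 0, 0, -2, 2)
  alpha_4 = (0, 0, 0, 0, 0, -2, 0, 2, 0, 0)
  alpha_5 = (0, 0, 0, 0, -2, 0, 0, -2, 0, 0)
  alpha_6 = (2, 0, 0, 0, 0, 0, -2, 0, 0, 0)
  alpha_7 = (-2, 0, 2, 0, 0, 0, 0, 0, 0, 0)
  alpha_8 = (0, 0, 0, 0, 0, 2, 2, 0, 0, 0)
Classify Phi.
Compute the Cartan integers a_ij = 2(alpha_i, alpha_j)/(alpha_j, alpha_j); the resulting 8x8 Cartan matrix is
[[2, 0, 0, 0, -1, 0, 0, 0], [0, 2, -1, 0, 0, 0, -1, 0], [0, -1, 2, 0, 0, 0, 0, 0], [0, 0, 0, 2, -1, 0, 0, -1], [-1, 0, 0, -1, 2, 0, 0, 0], [0, 0, 0, 0, 0, 2, -1, -1], [0, -1, 0, 0, 0, -1, 2, 0], [0, 0, 0, -1, 0, -1, 0, 2]].
All simple roots have the same length, so the diagram is simply laced. The associated Dynkin diagram is a chain of 8 nodes with single edges (A_8), so the type is A_8 (the algebra sl(9)).

A8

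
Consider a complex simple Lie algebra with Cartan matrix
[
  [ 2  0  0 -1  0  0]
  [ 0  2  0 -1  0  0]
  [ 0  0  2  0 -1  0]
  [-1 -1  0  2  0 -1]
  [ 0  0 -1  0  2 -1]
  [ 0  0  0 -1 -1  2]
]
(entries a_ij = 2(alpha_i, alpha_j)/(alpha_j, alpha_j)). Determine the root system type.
D_6

The matrix has rank 6 with 2's on the diagonal. Reading the off-diagonal entries as Dynkin edges (a single edge where a_ij = a_ji = -1; a double or triple edge where a_ij * a_ji = 2 or 3), the diagram is a chain of 4 nodes with a fork of two nodes at one end (D_6). One simple-root ordering that puts it in standard form is (alpha_3, alpha_5, alpha_6, alpha_4, alpha_1, alpha_2). So the algebra is type D_6, i.e. so(12).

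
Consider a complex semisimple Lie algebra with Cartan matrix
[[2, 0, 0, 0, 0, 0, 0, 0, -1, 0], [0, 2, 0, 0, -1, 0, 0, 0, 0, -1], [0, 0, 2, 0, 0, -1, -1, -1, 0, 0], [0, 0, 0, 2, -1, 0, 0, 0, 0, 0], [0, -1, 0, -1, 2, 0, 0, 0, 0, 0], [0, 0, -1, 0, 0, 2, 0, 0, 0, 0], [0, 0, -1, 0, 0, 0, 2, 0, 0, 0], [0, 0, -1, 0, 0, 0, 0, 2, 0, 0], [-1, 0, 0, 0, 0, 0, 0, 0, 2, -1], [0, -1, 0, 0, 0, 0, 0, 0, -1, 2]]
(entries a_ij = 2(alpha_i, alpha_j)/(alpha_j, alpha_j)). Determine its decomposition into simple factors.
The diagram associated to this matrix has two connected components: the simple roots {alpha_1, alpha_2, alpha_4, alpha_5, alpha_9, alpha_10} form a chain of 6 nodes with single edges (A_6), and {alpha_3, alpha_6, alpha_7, alpha_8} form a chain of 2 nodes with a fork of two nodes at one end (D_4). A semisimple Lie algebra decomposes uniquely as the direct sum of simple ideals, one per connected component of its Dynkin diagram, so g ≅ A_6 ⊕ D_4 (dimension 48 + 28 = 76).

A6 ⊕ D4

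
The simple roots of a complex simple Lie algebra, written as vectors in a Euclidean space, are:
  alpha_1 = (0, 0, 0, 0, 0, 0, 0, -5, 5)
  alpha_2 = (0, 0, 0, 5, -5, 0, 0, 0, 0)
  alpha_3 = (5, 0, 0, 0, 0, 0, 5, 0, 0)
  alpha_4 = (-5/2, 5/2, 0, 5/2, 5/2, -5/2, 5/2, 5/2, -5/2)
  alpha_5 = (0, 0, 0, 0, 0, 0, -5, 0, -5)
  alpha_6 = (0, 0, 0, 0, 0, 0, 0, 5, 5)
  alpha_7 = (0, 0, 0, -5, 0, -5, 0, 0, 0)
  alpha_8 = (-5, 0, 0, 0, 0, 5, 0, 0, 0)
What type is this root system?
E_8

Compute the Cartan integers a_ij = 2(alpha_i, alpha_j)/(alpha_j, alpha_j); the resulting 8x8 Cartan matrix is
[[2, 0, 0, -1, -1, 0, 0, 0], [0, 2, 0, 0, 0, 0, -1, 0], [0, 0, 2, 0, -1, 0, 0, -1], [-1, 0, 0, 2, 0, 0, 0, 0], [-1, 0, -1, 0, 2, -1, 0, 0], [0, 0, 0, 0, -1, 2, 0, 0], [0, -1, 0, 0, 0, 0, 2, -1], [0, 0, -1, 0, 0, 0, -1, 2]].
All simple roots have the same length, so the diagram is simply laced. The associated Dynkin diagram is a chain of 7 nodes with one extra node attached to the third node from one end (E_8), so the type is E_8.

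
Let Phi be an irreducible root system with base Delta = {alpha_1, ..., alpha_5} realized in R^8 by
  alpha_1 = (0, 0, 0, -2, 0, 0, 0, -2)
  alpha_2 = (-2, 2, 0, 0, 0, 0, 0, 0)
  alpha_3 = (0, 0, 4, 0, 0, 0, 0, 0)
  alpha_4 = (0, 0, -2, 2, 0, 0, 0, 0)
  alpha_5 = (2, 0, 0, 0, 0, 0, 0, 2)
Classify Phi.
Compute the Cartan integers a_ij = 2(alpha_i, alpha_j)/(alpha_j, alpha_j); the resulting 5x5 Cartan matrix is
[[2, 0, 0, -1, -1], [0, 2, 0, 0, -1], [0, 0, 2, -2, 0], [-1, 0, -1, 2, 0], [-1, -1, 0, 0, 2]].
The roots have two lengths (squared-length ratio 2:1); the short ones are alpha_{1,2,4,5}. The associated Dynkin diagram is a chain of 5 nodes with a double edge at one end; the terminal node there is the unique long simple root (C_5), so the type is C_5 (the algebra sp(10)).

type C_5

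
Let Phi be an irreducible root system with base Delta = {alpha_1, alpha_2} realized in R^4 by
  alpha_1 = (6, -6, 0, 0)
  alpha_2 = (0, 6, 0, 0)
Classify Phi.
type B_2

Compute the Cartan integers a_ij = 2(alpha_i, alpha_j)/(alpha_j, alpha_j); the resulting 2x2 Cartan matrix is
[[2, -2], [-1, 2]].
The roots have two lengths (squared-length ratio 2:1); the short ones are alpha_{2}. The associated Dynkin diagram is a chain of 2 nodes with a double edge at one end; the terminal node there is the unique short simple root (B_2), so the type is B_2 (the algebra so(5)).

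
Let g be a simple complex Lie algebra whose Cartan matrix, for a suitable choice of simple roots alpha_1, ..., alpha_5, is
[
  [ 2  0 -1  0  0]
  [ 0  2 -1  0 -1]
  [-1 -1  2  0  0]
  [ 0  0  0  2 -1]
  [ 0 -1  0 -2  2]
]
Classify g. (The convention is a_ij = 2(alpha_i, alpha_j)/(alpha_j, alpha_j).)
B5

The matrix has rank 5 with 2's on the diagonal. Reading the off-diagonal entries as Dynkin edges (a single edge where a_ij = a_ji = -1; a double or triple edge where a_ij * a_ji = 2 or 3), the diagram is a chain of 5 nodes with a double edge at one end; the terminal node there is the unique short simple root (B_5). One simple-root ordering that puts it in standard form is (alpha_1, alpha_3, alpha_2, alpha_5, alpha_4). So the algebra is type B_5, i.e. so(11).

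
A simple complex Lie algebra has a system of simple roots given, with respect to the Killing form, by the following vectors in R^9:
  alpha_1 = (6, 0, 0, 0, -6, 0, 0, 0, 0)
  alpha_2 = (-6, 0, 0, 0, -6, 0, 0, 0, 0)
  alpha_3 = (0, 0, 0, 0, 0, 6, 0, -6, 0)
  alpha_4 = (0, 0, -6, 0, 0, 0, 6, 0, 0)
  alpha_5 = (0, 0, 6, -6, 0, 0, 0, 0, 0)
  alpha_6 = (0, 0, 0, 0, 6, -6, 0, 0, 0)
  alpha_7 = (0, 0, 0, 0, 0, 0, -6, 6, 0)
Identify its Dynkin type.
D_7

Compute the Cartan integers a_ij = 2(alpha_i, alpha_j)/(alpha_j, alpha_j); the resulting 7x7 Cartan matrix is
[[2, 0, 0, 0, 0, -1, 0], [0, 2, 0, 0, 0, -1, 0], [0, 0, 2, 0, 0, -1, -1], [0, 0, 0, 2, -1, 0, -1], [0, 0, 0, -1, 2, 0, 0], [-1, -1, -1, 0, 0, 2, 0], [0, 0, -1, -1, 0, 0, 2]].
All simple roots have the same length, so the diagram is simply laced. The associated Dynkin diagram is a chain of 5 nodes with a fork of two nodes at one end (D_7), so the type is D_7 (the algebra so(14)).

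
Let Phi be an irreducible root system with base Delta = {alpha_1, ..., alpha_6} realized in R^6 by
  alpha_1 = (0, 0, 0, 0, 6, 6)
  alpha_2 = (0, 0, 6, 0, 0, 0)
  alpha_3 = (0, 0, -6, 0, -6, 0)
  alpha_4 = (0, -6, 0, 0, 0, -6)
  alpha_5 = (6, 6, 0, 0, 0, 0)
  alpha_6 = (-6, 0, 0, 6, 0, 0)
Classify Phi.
B6

Compute the Cartan integers a_ij = 2(alpha_i, alpha_j)/(alpha_j, alpha_j); the resulting 6x6 Cartan matrix is
[[2, 0, -1, -1, 0, 0], [0, 2, -1, 0, 0, 0], [-1, -2, 2, 0, 0, 0], [-1, 0, 0, 2, -1, 0], [0, 0, 0, -1, 2, -1], [0, 0, 0, 0, -1, 2]].
The roots have two lengths (squared-length ratio 2:1); the short ones are alpha_{2}. The associated Dynkin diagram is a chain of 6 nodes with a double edge at one end; the terminal node there is the unique short simple root (B_6), so the type is B_6 (the algebra so(13)).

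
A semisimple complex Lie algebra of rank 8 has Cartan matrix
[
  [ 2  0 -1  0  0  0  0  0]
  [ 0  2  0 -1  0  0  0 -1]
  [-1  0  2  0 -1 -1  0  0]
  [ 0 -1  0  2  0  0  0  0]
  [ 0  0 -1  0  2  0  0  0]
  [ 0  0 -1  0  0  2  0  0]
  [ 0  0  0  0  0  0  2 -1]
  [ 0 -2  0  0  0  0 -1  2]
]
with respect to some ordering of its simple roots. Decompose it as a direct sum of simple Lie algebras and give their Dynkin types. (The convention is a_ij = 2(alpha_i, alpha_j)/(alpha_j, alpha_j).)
The diagram associated to this matrix has two connected components: the simple roots {alpha_1, alpha_3, alpha_5, alpha_6} form a chain of 2 nodes with a fork of two nodes at one end (D_4), and {alpha_2, alpha_4, alpha_7, alpha_8} form a chain of 4 nodes with a double edge between the middle two (F_4). A semisimple Lie algebra decomposes uniquely as the direct sum of simple ideals, one per connected component of its Dynkin diagram, so g ≅ D_4 ⊕ F_4 (dimension 28 + 52 = 80).

type D_4 + type F_4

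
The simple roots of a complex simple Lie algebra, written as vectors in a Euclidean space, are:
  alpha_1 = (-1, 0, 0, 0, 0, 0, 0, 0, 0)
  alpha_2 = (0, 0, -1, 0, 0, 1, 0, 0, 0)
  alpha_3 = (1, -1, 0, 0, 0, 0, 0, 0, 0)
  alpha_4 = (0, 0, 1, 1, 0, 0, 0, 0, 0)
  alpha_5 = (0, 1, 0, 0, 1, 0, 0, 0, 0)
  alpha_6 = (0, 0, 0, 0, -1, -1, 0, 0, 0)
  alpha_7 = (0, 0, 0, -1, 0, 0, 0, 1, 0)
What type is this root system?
Compute the Cartan integers a_ij = 2(alpha_i, alpha_j)/(alpha_j, alpha_j); the resulting 7x7 Cartan matrix is
[[2, 0, -1, 0, 0, 0, 0], [0, 2, 0, -1, 0, -1, 0], [-2, 0, 2, 0, -1, 0, 0], [0, -1, 0, 2, 0, 0, -1], [0, 0, -1, 0, 2, -1, 0], [0, -1, 0, 0, -1, 2, 0], [0, 0, 0, -1, 0, 0, 2]].
The roots have two lengths (squared-length ratio 2:1); the short ones are alpha_{1}. The associated Dynkin diagram is a chain of 7 nodes with a double edge at one end; the terminal node there is the unique short simple root (B_7), so the type is B_7 (the algebra so(15)).

B_7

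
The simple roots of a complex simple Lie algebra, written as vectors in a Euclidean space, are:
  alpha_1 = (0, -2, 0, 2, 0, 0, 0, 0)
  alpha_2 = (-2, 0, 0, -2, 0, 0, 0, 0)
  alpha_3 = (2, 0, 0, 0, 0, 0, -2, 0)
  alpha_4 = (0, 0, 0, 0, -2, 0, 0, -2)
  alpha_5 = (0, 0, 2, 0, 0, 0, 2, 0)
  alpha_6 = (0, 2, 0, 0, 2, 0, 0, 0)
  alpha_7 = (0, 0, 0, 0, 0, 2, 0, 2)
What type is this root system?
Compute the Cartan integers a_ij = 2(alpha_i, alpha_j)/(alpha_j, alpha_j); the resulting 7x7 Cartan matrix is
[[2, -1, 0, 0, 0, -1, 0], [-1, 2, -1, 0, 0, 0, 0], [0, -1, 2, 0, -1, 0, 0], [0, 0, 0, 2, 0, -1, -1], [0, 0, -1, 0, 2, 0, 0], [-1, 0, 0, -1, 0, 2, 0], [0, 0, 0, -1, 0, 0, 2]].
All simple roots have the same length, so the diagram is simply laced. The associated Dynkin diagram is a chain of 7 nodes with single edges (A_7), so the type is A_7 (the algebra sl(8)).

A_7 (sl(8))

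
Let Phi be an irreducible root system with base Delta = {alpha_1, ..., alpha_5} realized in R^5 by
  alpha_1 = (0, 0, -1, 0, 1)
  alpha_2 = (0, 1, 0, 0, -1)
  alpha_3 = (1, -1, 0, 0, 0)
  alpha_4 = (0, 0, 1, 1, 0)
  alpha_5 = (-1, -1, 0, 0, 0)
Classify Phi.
Compute the Cartan integers a_ij = 2(alpha_i, alpha_j)/(alpha_j, alpha_j); the resulting 5x5 Cartan matrix is
[[2, -1, 0, -1, 0], [-1, 2, -1, 0, -1], [0, -1, 2, 0, 0], [-1, 0, 0, 2, 0], [0, -1, 0, 0, 2]].
All simple roots have the same length, so the diagram is simply laced. The associated Dynkin diagram is a chain of 3 nodes with a fork of two nodes at one end (D_5), so the type is D_5 (the algebra so(10)).

D5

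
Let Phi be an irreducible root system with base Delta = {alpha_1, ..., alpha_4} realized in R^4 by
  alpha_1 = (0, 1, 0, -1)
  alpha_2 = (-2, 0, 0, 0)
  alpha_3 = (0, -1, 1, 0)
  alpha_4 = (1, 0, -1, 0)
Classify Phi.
type C_4

Compute the Cartan integers a_ij = 2(alpha_i, alpha_j)/(alpha_j, alpha_j); the resulting 4x4 Cartan matrix is
[[2, 0, -1, 0], [0, 2, 0, -2], [-1, 0, 2, -1], [0, -1, -1, 2]].
The roots have two lengths (squared-length ratio 2:1); the short ones are alpha_{1,3,4}. The associated Dynkin diagram is a chain of 4 nodes with a double edge at one end; the terminal node there is the unique long simple root (C_4), so the type is C_4 (the algebra sp(8)).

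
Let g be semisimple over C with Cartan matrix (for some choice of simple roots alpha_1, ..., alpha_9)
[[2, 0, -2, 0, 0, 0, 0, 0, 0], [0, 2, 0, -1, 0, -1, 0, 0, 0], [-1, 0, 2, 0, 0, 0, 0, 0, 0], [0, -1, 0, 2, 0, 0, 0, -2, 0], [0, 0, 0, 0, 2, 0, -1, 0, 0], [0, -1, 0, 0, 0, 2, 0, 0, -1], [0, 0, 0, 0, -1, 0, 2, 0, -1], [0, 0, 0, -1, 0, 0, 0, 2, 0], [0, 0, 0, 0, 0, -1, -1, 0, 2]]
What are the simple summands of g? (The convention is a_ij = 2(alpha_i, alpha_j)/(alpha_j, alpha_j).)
B2 ⊕ B7

The diagram associated to this matrix has two connected components: the simple roots {alpha_1, alpha_3} form a chain of 2 nodes with a double edge at one end; the terminal node there is the unique short simple root (B_2), and {alpha_2, alpha_4, alpha_5, alpha_6, alpha_7, alpha_8, alpha_9} form a chain of 7 nodes with a double edge at one end; the terminal node there is the unique short simple root (B_7). A semisimple Lie algebra decomposes uniquely as the direct sum of simple ideals, one per connected component of its Dynkin diagram, so g ≅ B_2 ⊕ B_7 (dimension 10 + 105 = 115).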